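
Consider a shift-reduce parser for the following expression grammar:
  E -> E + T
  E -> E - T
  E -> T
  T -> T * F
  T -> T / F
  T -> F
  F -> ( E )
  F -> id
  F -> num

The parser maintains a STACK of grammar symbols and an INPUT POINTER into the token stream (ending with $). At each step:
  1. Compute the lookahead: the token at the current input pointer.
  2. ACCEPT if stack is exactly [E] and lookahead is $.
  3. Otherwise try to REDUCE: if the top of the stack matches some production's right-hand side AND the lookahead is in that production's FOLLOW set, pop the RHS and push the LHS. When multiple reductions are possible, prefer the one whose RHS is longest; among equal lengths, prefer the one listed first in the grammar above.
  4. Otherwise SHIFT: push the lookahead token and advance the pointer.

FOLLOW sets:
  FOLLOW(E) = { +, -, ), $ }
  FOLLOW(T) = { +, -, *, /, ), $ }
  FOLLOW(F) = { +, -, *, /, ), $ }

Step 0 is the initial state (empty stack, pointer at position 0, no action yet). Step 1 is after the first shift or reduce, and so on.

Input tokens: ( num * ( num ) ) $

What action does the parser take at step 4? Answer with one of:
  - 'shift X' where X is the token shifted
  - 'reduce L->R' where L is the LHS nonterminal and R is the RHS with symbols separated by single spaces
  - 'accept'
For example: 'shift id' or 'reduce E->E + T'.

Step 1: shift (. Stack=[(] ptr=1 lookahead=num remaining=[num * ( num ) ) $]
Step 2: shift num. Stack=[( num] ptr=2 lookahead=* remaining=[* ( num ) ) $]
Step 3: reduce F->num. Stack=[( F] ptr=2 lookahead=* remaining=[* ( num ) ) $]
Step 4: reduce T->F. Stack=[( T] ptr=2 lookahead=* remaining=[* ( num ) ) $]

Answer: reduce T->F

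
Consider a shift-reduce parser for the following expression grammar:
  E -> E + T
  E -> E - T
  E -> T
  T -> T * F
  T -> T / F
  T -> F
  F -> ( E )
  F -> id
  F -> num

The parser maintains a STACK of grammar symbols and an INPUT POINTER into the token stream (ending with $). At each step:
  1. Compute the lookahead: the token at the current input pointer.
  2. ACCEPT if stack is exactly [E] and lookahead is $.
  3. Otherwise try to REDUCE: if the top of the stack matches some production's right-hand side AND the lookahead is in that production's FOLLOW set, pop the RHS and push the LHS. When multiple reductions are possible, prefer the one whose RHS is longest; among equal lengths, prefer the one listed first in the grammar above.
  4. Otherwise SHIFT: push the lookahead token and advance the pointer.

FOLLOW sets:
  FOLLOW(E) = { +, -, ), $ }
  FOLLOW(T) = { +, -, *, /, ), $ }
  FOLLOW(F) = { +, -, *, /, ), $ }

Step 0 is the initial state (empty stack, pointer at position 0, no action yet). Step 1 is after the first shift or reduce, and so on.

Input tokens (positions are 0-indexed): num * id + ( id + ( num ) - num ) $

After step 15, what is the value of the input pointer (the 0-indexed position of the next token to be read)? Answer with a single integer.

Step 1: shift num. Stack=[num] ptr=1 lookahead=* remaining=[* id + ( id + ( num ) - num ) $]
Step 2: reduce F->num. Stack=[F] ptr=1 lookahead=* remaining=[* id + ( id + ( num ) - num ) $]
Step 3: reduce T->F. Stack=[T] ptr=1 lookahead=* remaining=[* id + ( id + ( num ) - num ) $]
Step 4: shift *. Stack=[T *] ptr=2 lookahead=id remaining=[id + ( id + ( num ) - num ) $]
Step 5: shift id. Stack=[T * id] ptr=3 lookahead=+ remaining=[+ ( id + ( num ) - num ) $]
Step 6: reduce F->id. Stack=[T * F] ptr=3 lookahead=+ remaining=[+ ( id + ( num ) - num ) $]
Step 7: reduce T->T * F. Stack=[T] ptr=3 lookahead=+ remaining=[+ ( id + ( num ) - num ) $]
Step 8: reduce E->T. Stack=[E] ptr=3 lookahead=+ remaining=[+ ( id + ( num ) - num ) $]
Step 9: shift +. Stack=[E +] ptr=4 lookahead=( remaining=[( id + ( num ) - num ) $]
Step 10: shift (. Stack=[E + (] ptr=5 lookahead=id remaining=[id + ( num ) - num ) $]
Step 11: shift id. Stack=[E + ( id] ptr=6 lookahead=+ remaining=[+ ( num ) - num ) $]
Step 12: reduce F->id. Stack=[E + ( F] ptr=6 lookahead=+ remaining=[+ ( num ) - num ) $]
Step 13: reduce T->F. Stack=[E + ( T] ptr=6 lookahead=+ remaining=[+ ( num ) - num ) $]
Step 14: reduce E->T. Stack=[E + ( E] ptr=6 lookahead=+ remaining=[+ ( num ) - num ) $]
Step 15: shift +. Stack=[E + ( E +] ptr=7 lookahead=( remaining=[( num ) - num ) $]

Answer: 7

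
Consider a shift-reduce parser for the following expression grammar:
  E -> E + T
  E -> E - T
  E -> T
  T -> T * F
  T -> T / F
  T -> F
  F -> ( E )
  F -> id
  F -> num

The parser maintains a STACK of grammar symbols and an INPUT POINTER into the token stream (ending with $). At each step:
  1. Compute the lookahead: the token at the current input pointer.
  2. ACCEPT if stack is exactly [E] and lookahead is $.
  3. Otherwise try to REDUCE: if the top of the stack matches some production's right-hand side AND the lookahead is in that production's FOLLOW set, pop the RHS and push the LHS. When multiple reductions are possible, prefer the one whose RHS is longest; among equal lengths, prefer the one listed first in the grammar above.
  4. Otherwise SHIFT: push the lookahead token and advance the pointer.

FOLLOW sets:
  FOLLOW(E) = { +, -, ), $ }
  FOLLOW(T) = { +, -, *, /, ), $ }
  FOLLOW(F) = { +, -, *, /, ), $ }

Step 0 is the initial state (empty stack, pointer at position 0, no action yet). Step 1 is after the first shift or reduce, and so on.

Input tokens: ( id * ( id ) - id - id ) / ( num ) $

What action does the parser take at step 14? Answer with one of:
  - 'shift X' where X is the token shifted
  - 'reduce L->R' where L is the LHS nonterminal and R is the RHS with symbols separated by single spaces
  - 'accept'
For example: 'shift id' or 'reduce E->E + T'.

Answer: reduce E->T

Derivation:
Step 1: shift (. Stack=[(] ptr=1 lookahead=id remaining=[id * ( id ) - id - id ) / ( num ) $]
Step 2: shift id. Stack=[( id] ptr=2 lookahead=* remaining=[* ( id ) - id - id ) / ( num ) $]
Step 3: reduce F->id. Stack=[( F] ptr=2 lookahead=* remaining=[* ( id ) - id - id ) / ( num ) $]
Step 4: reduce T->F. Stack=[( T] ptr=2 lookahead=* remaining=[* ( id ) - id - id ) / ( num ) $]
Step 5: shift *. Stack=[( T *] ptr=3 lookahead=( remaining=[( id ) - id - id ) / ( num ) $]
Step 6: shift (. Stack=[( T * (] ptr=4 lookahead=id remaining=[id ) - id - id ) / ( num ) $]
Step 7: shift id. Stack=[( T * ( id] ptr=5 lookahead=) remaining=[) - id - id ) / ( num ) $]
Step 8: reduce F->id. Stack=[( T * ( F] ptr=5 lookahead=) remaining=[) - id - id ) / ( num ) $]
Step 9: reduce T->F. Stack=[( T * ( T] ptr=5 lookahead=) remaining=[) - id - id ) / ( num ) $]
Step 10: reduce E->T. Stack=[( T * ( E] ptr=5 lookahead=) remaining=[) - id - id ) / ( num ) $]
Step 11: shift ). Stack=[( T * ( E )] ptr=6 lookahead=- remaining=[- id - id ) / ( num ) $]
Step 12: reduce F->( E ). Stack=[( T * F] ptr=6 lookahead=- remaining=[- id - id ) / ( num ) $]
Step 13: reduce T->T * F. Stack=[( T] ptr=6 lookahead=- remaining=[- id - id ) / ( num ) $]
Step 14: reduce E->T. Stack=[( E] ptr=6 lookahead=- remaining=[- id - id ) / ( num ) $]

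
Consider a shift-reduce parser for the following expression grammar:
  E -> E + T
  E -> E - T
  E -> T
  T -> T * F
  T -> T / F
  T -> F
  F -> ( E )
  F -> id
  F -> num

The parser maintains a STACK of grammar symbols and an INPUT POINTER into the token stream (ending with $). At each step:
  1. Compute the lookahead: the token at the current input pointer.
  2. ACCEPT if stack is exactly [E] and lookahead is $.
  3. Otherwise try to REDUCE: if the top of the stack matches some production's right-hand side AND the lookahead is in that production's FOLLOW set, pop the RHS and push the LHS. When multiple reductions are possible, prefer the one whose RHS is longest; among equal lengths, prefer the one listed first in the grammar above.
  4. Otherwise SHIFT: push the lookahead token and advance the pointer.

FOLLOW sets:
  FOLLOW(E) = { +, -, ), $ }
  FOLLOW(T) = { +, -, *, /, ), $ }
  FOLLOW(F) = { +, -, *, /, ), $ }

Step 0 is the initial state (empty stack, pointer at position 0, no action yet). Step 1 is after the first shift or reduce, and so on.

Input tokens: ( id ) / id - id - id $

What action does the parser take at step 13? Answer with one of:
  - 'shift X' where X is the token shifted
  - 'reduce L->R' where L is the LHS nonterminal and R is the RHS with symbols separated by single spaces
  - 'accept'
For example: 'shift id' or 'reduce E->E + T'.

Answer: reduce E->T

Derivation:
Step 1: shift (. Stack=[(] ptr=1 lookahead=id remaining=[id ) / id - id - id $]
Step 2: shift id. Stack=[( id] ptr=2 lookahead=) remaining=[) / id - id - id $]
Step 3: reduce F->id. Stack=[( F] ptr=2 lookahead=) remaining=[) / id - id - id $]
Step 4: reduce T->F. Stack=[( T] ptr=2 lookahead=) remaining=[) / id - id - id $]
Step 5: reduce E->T. Stack=[( E] ptr=2 lookahead=) remaining=[) / id - id - id $]
Step 6: shift ). Stack=[( E )] ptr=3 lookahead=/ remaining=[/ id - id - id $]
Step 7: reduce F->( E ). Stack=[F] ptr=3 lookahead=/ remaining=[/ id - id - id $]
Step 8: reduce T->F. Stack=[T] ptr=3 lookahead=/ remaining=[/ id - id - id $]
Step 9: shift /. Stack=[T /] ptr=4 lookahead=id remaining=[id - id - id $]
Step 10: shift id. Stack=[T / id] ptr=5 lookahead=- remaining=[- id - id $]
Step 11: reduce F->id. Stack=[T / F] ptr=5 lookahead=- remaining=[- id - id $]
Step 12: reduce T->T / F. Stack=[T] ptr=5 lookahead=- remaining=[- id - id $]
Step 13: reduce E->T. Stack=[E] ptr=5 lookahead=- remaining=[- id - id $]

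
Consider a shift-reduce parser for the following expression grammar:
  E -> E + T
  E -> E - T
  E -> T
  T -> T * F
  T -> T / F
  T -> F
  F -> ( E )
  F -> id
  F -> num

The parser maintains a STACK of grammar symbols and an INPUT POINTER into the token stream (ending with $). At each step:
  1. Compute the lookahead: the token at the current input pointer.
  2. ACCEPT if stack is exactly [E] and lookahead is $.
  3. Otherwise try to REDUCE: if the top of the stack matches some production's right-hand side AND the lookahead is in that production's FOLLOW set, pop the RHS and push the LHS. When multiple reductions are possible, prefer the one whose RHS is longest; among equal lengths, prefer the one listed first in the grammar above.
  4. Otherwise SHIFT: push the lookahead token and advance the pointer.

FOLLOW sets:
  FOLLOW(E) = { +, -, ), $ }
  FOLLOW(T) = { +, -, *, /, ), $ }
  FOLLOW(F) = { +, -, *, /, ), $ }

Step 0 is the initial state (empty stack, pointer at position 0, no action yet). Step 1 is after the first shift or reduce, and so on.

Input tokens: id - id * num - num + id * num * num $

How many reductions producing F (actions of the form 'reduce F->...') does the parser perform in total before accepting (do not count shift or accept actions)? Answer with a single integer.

Step 1: shift id. Stack=[id] ptr=1 lookahead=- remaining=[- id * num - num + id * num * num $]
Step 2: reduce F->id. Stack=[F] ptr=1 lookahead=- remaining=[- id * num - num + id * num * num $]
Step 3: reduce T->F. Stack=[T] ptr=1 lookahead=- remaining=[- id * num - num + id * num * num $]
Step 4: reduce E->T. Stack=[E] ptr=1 lookahead=- remaining=[- id * num - num + id * num * num $]
Step 5: shift -. Stack=[E -] ptr=2 lookahead=id remaining=[id * num - num + id * num * num $]
Step 6: shift id. Stack=[E - id] ptr=3 lookahead=* remaining=[* num - num + id * num * num $]
Step 7: reduce F->id. Stack=[E - F] ptr=3 lookahead=* remaining=[* num - num + id * num * num $]
Step 8: reduce T->F. Stack=[E - T] ptr=3 lookahead=* remaining=[* num - num + id * num * num $]
Step 9: shift *. Stack=[E - T *] ptr=4 lookahead=num remaining=[num - num + id * num * num $]
Step 10: shift num. Stack=[E - T * num] ptr=5 lookahead=- remaining=[- num + id * num * num $]
Step 11: reduce F->num. Stack=[E - T * F] ptr=5 lookahead=- remaining=[- num + id * num * num $]
Step 12: reduce T->T * F. Stack=[E - T] ptr=5 lookahead=- remaining=[- num + id * num * num $]
Step 13: reduce E->E - T. Stack=[E] ptr=5 lookahead=- remaining=[- num + id * num * num $]
Step 14: shift -. Stack=[E -] ptr=6 lookahead=num remaining=[num + id * num * num $]
Step 15: shift num. Stack=[E - num] ptr=7 lookahead=+ remaining=[+ id * num * num $]
Step 16: reduce F->num. Stack=[E - F] ptr=7 lookahead=+ remaining=[+ id * num * num $]
Step 17: reduce T->F. Stack=[E - T] ptr=7 lookahead=+ remaining=[+ id * num * num $]
Step 18: reduce E->E - T. Stack=[E] ptr=7 lookahead=+ remaining=[+ id * num * num $]
Step 19: shift +. Stack=[E +] ptr=8 lookahead=id remaining=[id * num * num $]
Step 20: shift id. Stack=[E + id] ptr=9 lookahead=* remaining=[* num * num $]
Step 21: reduce F->id. Stack=[E + F] ptr=9 lookahead=* remaining=[* num * num $]
Step 22: reduce T->F. Stack=[E + T] ptr=9 lookahead=* remaining=[* num * num $]
Step 23: shift *. Stack=[E + T *] ptr=10 lookahead=num remaining=[num * num $]
Step 24: shift num. Stack=[E + T * num] ptr=11 lookahead=* remaining=[* num $]
Step 25: reduce F->num. Stack=[E + T * F] ptr=11 lookahead=* remaining=[* num $]
Step 26: reduce T->T * F. Stack=[E + T] ptr=11 lookahead=* remaining=[* num $]
Step 27: shift *. Stack=[E + T *] ptr=12 lookahead=num remaining=[num $]
Step 28: shift num. Stack=[E + T * num] ptr=13 lookahead=$ remaining=[$]
Step 29: reduce F->num. Stack=[E + T * F] ptr=13 lookahead=$ remaining=[$]
Step 30: reduce T->T * F. Stack=[E + T] ptr=13 lookahead=$ remaining=[$]
Step 31: reduce E->E + T. Stack=[E] ptr=13 lookahead=$ remaining=[$]
Step 32: accept. Stack=[E] ptr=13 lookahead=$ remaining=[$]

Answer: 7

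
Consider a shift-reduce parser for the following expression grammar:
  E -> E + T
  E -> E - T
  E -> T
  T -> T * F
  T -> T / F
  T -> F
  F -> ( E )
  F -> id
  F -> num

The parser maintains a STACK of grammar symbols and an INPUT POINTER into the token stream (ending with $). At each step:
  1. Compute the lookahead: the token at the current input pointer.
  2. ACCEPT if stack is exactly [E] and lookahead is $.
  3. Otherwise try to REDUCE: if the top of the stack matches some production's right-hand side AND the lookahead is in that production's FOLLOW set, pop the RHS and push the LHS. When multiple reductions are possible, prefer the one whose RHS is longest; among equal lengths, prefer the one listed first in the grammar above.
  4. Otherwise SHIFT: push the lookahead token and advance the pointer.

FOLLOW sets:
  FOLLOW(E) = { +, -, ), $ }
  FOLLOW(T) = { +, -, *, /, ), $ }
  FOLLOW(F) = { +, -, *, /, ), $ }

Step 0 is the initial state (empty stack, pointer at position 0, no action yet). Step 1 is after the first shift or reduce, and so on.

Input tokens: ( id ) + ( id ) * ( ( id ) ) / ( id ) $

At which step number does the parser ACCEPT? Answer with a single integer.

Answer: 43

Derivation:
Step 1: shift (. Stack=[(] ptr=1 lookahead=id remaining=[id ) + ( id ) * ( ( id ) ) / ( id ) $]
Step 2: shift id. Stack=[( id] ptr=2 lookahead=) remaining=[) + ( id ) * ( ( id ) ) / ( id ) $]
Step 3: reduce F->id. Stack=[( F] ptr=2 lookahead=) remaining=[) + ( id ) * ( ( id ) ) / ( id ) $]
Step 4: reduce T->F. Stack=[( T] ptr=2 lookahead=) remaining=[) + ( id ) * ( ( id ) ) / ( id ) $]
Step 5: reduce E->T. Stack=[( E] ptr=2 lookahead=) remaining=[) + ( id ) * ( ( id ) ) / ( id ) $]
Step 6: shift ). Stack=[( E )] ptr=3 lookahead=+ remaining=[+ ( id ) * ( ( id ) ) / ( id ) $]
Step 7: reduce F->( E ). Stack=[F] ptr=3 lookahead=+ remaining=[+ ( id ) * ( ( id ) ) / ( id ) $]
Step 8: reduce T->F. Stack=[T] ptr=3 lookahead=+ remaining=[+ ( id ) * ( ( id ) ) / ( id ) $]
Step 9: reduce E->T. Stack=[E] ptr=3 lookahead=+ remaining=[+ ( id ) * ( ( id ) ) / ( id ) $]
Step 10: shift +. Stack=[E +] ptr=4 lookahead=( remaining=[( id ) * ( ( id ) ) / ( id ) $]
Step 11: shift (. Stack=[E + (] ptr=5 lookahead=id remaining=[id ) * ( ( id ) ) / ( id ) $]
Step 12: shift id. Stack=[E + ( id] ptr=6 lookahead=) remaining=[) * ( ( id ) ) / ( id ) $]
Step 13: reduce F->id. Stack=[E + ( F] ptr=6 lookahead=) remaining=[) * ( ( id ) ) / ( id ) $]
Step 14: reduce T->F. Stack=[E + ( T] ptr=6 lookahead=) remaining=[) * ( ( id ) ) / ( id ) $]
Step 15: reduce E->T. Stack=[E + ( E] ptr=6 lookahead=) remaining=[) * ( ( id ) ) / ( id ) $]
Step 16: shift ). Stack=[E + ( E )] ptr=7 lookahead=* remaining=[* ( ( id ) ) / ( id ) $]
Step 17: reduce F->( E ). Stack=[E + F] ptr=7 lookahead=* remaining=[* ( ( id ) ) / ( id ) $]
Step 18: reduce T->F. Stack=[E + T] ptr=7 lookahead=* remaining=[* ( ( id ) ) / ( id ) $]
Step 19: shift *. Stack=[E + T *] ptr=8 lookahead=( remaining=[( ( id ) ) / ( id ) $]
Step 20: shift (. Stack=[E + T * (] ptr=9 lookahead=( remaining=[( id ) ) / ( id ) $]
Step 21: shift (. Stack=[E + T * ( (] ptr=10 lookahead=id remaining=[id ) ) / ( id ) $]
Step 22: shift id. Stack=[E + T * ( ( id] ptr=11 lookahead=) remaining=[) ) / ( id ) $]
Step 23: reduce F->id. Stack=[E + T * ( ( F] ptr=11 lookahead=) remaining=[) ) / ( id ) $]
Step 24: reduce T->F. Stack=[E + T * ( ( T] ptr=11 lookahead=) remaining=[) ) / ( id ) $]
Step 25: reduce E->T. Stack=[E + T * ( ( E] ptr=11 lookahead=) remaining=[) ) / ( id ) $]
Step 26: shift ). Stack=[E + T * ( ( E )] ptr=12 lookahead=) remaining=[) / ( id ) $]
Step 27: reduce F->( E ). Stack=[E + T * ( F] ptr=12 lookahead=) remaining=[) / ( id ) $]
Step 28: reduce T->F. Stack=[E + T * ( T] ptr=12 lookahead=) remaining=[) / ( id ) $]
Step 29: reduce E->T. Stack=[E + T * ( E] ptr=12 lookahead=) remaining=[) / ( id ) $]
Step 30: shift ). Stack=[E + T * ( E )] ptr=13 lookahead=/ remaining=[/ ( id ) $]
Step 31: reduce F->( E ). Stack=[E + T * F] ptr=13 lookahead=/ remaining=[/ ( id ) $]
Step 32: reduce T->T * F. Stack=[E + T] ptr=13 lookahead=/ remaining=[/ ( id ) $]
Step 33: shift /. Stack=[E + T /] ptr=14 lookahead=( remaining=[( id ) $]
Step 34: shift (. Stack=[E + T / (] ptr=15 lookahead=id remaining=[id ) $]
Step 35: shift id. Stack=[E + T / ( id] ptr=16 lookahead=) remaining=[) $]
Step 36: reduce F->id. Stack=[E + T / ( F] ptr=16 lookahead=) remaining=[) $]
Step 37: reduce T->F. Stack=[E + T / ( T] ptr=16 lookahead=) remaining=[) $]
Step 38: reduce E->T. Stack=[E + T / ( E] ptr=16 lookahead=) remaining=[) $]
Step 39: shift ). Stack=[E + T / ( E )] ptr=17 lookahead=$ remaining=[$]
Step 40: reduce F->( E ). Stack=[E + T / F] ptr=17 lookahead=$ remaining=[$]
Step 41: reduce T->T / F. Stack=[E + T] ptr=17 lookahead=$ remaining=[$]
Step 42: reduce E->E + T. Stack=[E] ptr=17 lookahead=$ remaining=[$]
Step 43: accept. Stack=[E] ptr=17 lookahead=$ remaining=[$]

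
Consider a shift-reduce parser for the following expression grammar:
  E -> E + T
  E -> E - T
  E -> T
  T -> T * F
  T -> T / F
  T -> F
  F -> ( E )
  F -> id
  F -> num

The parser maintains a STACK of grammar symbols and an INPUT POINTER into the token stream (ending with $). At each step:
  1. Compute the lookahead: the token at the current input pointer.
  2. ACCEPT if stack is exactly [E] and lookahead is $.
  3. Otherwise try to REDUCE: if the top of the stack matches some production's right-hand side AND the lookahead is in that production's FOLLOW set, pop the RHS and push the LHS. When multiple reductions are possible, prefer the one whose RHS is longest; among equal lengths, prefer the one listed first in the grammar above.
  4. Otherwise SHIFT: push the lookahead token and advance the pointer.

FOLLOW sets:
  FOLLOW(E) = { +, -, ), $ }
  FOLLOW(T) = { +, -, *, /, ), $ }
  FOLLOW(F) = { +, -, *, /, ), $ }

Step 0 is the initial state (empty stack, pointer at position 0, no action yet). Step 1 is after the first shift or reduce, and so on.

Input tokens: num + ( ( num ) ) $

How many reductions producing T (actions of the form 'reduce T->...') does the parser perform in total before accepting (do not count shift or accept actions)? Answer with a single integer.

Answer: 4

Derivation:
Step 1: shift num. Stack=[num] ptr=1 lookahead=+ remaining=[+ ( ( num ) ) $]
Step 2: reduce F->num. Stack=[F] ptr=1 lookahead=+ remaining=[+ ( ( num ) ) $]
Step 3: reduce T->F. Stack=[T] ptr=1 lookahead=+ remaining=[+ ( ( num ) ) $]
Step 4: reduce E->T. Stack=[E] ptr=1 lookahead=+ remaining=[+ ( ( num ) ) $]
Step 5: shift +. Stack=[E +] ptr=2 lookahead=( remaining=[( ( num ) ) $]
Step 6: shift (. Stack=[E + (] ptr=3 lookahead=( remaining=[( num ) ) $]
Step 7: shift (. Stack=[E + ( (] ptr=4 lookahead=num remaining=[num ) ) $]
Step 8: shift num. Stack=[E + ( ( num] ptr=5 lookahead=) remaining=[) ) $]
Step 9: reduce F->num. Stack=[E + ( ( F] ptr=5 lookahead=) remaining=[) ) $]
Step 10: reduce T->F. Stack=[E + ( ( T] ptr=5 lookahead=) remaining=[) ) $]
Step 11: reduce E->T. Stack=[E + ( ( E] ptr=5 lookahead=) remaining=[) ) $]
Step 12: shift ). Stack=[E + ( ( E )] ptr=6 lookahead=) remaining=[) $]
Step 13: reduce F->( E ). Stack=[E + ( F] ptr=6 lookahead=) remaining=[) $]
Step 14: reduce T->F. Stack=[E + ( T] ptr=6 lookahead=) remaining=[) $]
Step 15: reduce E->T. Stack=[E + ( E] ptr=6 lookahead=) remaining=[) $]
Step 16: shift ). Stack=[E + ( E )] ptr=7 lookahead=$ remaining=[$]
Step 17: reduce F->( E ). Stack=[E + F] ptr=7 lookahead=$ remaining=[$]
Step 18: reduce T->F. Stack=[E + T] ptr=7 lookahead=$ remaining=[$]
Step 19: reduce E->E + T. Stack=[E] ptr=7 lookahead=$ remaining=[$]
Step 20: accept. Stack=[E] ptr=7 lookahead=$ remaining=[$]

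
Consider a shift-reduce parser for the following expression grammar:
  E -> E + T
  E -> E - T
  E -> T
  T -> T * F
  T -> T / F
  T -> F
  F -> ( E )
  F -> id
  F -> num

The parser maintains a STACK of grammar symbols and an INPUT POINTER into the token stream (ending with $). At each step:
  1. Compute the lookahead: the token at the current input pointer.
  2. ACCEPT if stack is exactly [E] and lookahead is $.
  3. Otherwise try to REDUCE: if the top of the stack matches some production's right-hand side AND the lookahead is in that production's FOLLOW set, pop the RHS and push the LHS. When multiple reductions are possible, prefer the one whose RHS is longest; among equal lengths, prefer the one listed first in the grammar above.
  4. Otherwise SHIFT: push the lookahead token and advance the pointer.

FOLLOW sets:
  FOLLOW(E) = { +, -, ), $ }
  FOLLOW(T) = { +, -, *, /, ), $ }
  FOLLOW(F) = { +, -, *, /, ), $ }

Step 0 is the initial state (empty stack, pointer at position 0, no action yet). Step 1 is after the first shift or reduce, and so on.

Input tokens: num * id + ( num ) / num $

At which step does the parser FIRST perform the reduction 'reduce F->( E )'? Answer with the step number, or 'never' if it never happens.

Answer: 16

Derivation:
Step 1: shift num. Stack=[num] ptr=1 lookahead=* remaining=[* id + ( num ) / num $]
Step 2: reduce F->num. Stack=[F] ptr=1 lookahead=* remaining=[* id + ( num ) / num $]
Step 3: reduce T->F. Stack=[T] ptr=1 lookahead=* remaining=[* id + ( num ) / num $]
Step 4: shift *. Stack=[T *] ptr=2 lookahead=id remaining=[id + ( num ) / num $]
Step 5: shift id. Stack=[T * id] ptr=3 lookahead=+ remaining=[+ ( num ) / num $]
Step 6: reduce F->id. Stack=[T * F] ptr=3 lookahead=+ remaining=[+ ( num ) / num $]
Step 7: reduce T->T * F. Stack=[T] ptr=3 lookahead=+ remaining=[+ ( num ) / num $]
Step 8: reduce E->T. Stack=[E] ptr=3 lookahead=+ remaining=[+ ( num ) / num $]
Step 9: shift +. Stack=[E +] ptr=4 lookahead=( remaining=[( num ) / num $]
Step 10: shift (. Stack=[E + (] ptr=5 lookahead=num remaining=[num ) / num $]
Step 11: shift num. Stack=[E + ( num] ptr=6 lookahead=) remaining=[) / num $]
Step 12: reduce F->num. Stack=[E + ( F] ptr=6 lookahead=) remaining=[) / num $]
Step 13: reduce T->F. Stack=[E + ( T] ptr=6 lookahead=) remaining=[) / num $]
Step 14: reduce E->T. Stack=[E + ( E] ptr=6 lookahead=) remaining=[) / num $]
Step 15: shift ). Stack=[E + ( E )] ptr=7 lookahead=/ remaining=[/ num $]
Step 16: reduce F->( E ). Stack=[E + F] ptr=7 lookahead=/ remaining=[/ num $]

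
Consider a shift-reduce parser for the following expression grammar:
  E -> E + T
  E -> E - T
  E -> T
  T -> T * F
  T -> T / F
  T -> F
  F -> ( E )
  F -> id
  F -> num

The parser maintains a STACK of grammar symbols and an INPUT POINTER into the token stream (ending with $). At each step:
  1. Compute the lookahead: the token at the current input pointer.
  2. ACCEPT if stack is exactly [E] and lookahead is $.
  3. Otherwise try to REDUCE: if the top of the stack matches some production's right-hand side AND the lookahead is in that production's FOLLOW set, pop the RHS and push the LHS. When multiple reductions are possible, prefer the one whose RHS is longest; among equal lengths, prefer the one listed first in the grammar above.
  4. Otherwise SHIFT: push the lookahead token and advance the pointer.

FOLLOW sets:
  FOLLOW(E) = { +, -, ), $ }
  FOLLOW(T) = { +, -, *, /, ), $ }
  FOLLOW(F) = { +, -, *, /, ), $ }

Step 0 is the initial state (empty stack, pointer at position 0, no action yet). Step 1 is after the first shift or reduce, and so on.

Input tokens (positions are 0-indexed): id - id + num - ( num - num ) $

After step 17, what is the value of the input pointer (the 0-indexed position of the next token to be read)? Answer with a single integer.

Step 1: shift id. Stack=[id] ptr=1 lookahead=- remaining=[- id + num - ( num - num ) $]
Step 2: reduce F->id. Stack=[F] ptr=1 lookahead=- remaining=[- id + num - ( num - num ) $]
Step 3: reduce T->F. Stack=[T] ptr=1 lookahead=- remaining=[- id + num - ( num - num ) $]
Step 4: reduce E->T. Stack=[E] ptr=1 lookahead=- remaining=[- id + num - ( num - num ) $]
Step 5: shift -. Stack=[E -] ptr=2 lookahead=id remaining=[id + num - ( num - num ) $]
Step 6: shift id. Stack=[E - id] ptr=3 lookahead=+ remaining=[+ num - ( num - num ) $]
Step 7: reduce F->id. Stack=[E - F] ptr=3 lookahead=+ remaining=[+ num - ( num - num ) $]
Step 8: reduce T->F. Stack=[E - T] ptr=3 lookahead=+ remaining=[+ num - ( num - num ) $]
Step 9: reduce E->E - T. Stack=[E] ptr=3 lookahead=+ remaining=[+ num - ( num - num ) $]
Step 10: shift +. Stack=[E +] ptr=4 lookahead=num remaining=[num - ( num - num ) $]
Step 11: shift num. Stack=[E + num] ptr=5 lookahead=- remaining=[- ( num - num ) $]
Step 12: reduce F->num. Stack=[E + F] ptr=5 lookahead=- remaining=[- ( num - num ) $]
Step 13: reduce T->F. Stack=[E + T] ptr=5 lookahead=- remaining=[- ( num - num ) $]
Step 14: reduce E->E + T. Stack=[E] ptr=5 lookahead=- remaining=[- ( num - num ) $]
Step 15: shift -. Stack=[E -] ptr=6 lookahead=( remaining=[( num - num ) $]
Step 16: shift (. Stack=[E - (] ptr=7 lookahead=num remaining=[num - num ) $]
Step 17: shift num. Stack=[E - ( num] ptr=8 lookahead=- remaining=[- num ) $]

Answer: 8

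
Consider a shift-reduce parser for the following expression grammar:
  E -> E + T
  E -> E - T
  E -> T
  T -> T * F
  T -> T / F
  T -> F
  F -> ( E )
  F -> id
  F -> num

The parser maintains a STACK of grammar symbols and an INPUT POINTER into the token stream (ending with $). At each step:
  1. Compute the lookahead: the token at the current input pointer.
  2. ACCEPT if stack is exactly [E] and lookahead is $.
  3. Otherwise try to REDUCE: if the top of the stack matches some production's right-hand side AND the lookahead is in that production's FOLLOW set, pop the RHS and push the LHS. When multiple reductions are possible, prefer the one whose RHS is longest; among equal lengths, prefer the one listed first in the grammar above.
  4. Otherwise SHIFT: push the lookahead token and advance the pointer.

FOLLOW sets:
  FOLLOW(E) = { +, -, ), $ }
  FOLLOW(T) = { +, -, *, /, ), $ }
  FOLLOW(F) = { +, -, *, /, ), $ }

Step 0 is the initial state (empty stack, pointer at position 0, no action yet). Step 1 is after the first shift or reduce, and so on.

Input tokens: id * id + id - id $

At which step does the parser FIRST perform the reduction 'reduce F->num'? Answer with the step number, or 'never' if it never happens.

Step 1: shift id. Stack=[id] ptr=1 lookahead=* remaining=[* id + id - id $]
Step 2: reduce F->id. Stack=[F] ptr=1 lookahead=* remaining=[* id + id - id $]
Step 3: reduce T->F. Stack=[T] ptr=1 lookahead=* remaining=[* id + id - id $]
Step 4: shift *. Stack=[T *] ptr=2 lookahead=id remaining=[id + id - id $]
Step 5: shift id. Stack=[T * id] ptr=3 lookahead=+ remaining=[+ id - id $]
Step 6: reduce F->id. Stack=[T * F] ptr=3 lookahead=+ remaining=[+ id - id $]
Step 7: reduce T->T * F. Stack=[T] ptr=3 lookahead=+ remaining=[+ id - id $]
Step 8: reduce E->T. Stack=[E] ptr=3 lookahead=+ remaining=[+ id - id $]
Step 9: shift +. Stack=[E +] ptr=4 lookahead=id remaining=[id - id $]
Step 10: shift id. Stack=[E + id] ptr=5 lookahead=- remaining=[- id $]
Step 11: reduce F->id. Stack=[E + F] ptr=5 lookahead=- remaining=[- id $]
Step 12: reduce T->F. Stack=[E + T] ptr=5 lookahead=- remaining=[- id $]
Step 13: reduce E->E + T. Stack=[E] ptr=5 lookahead=- remaining=[- id $]
Step 14: shift -. Stack=[E -] ptr=6 lookahead=id remaining=[id $]
Step 15: shift id. Stack=[E - id] ptr=7 lookahead=$ remaining=[$]
Step 16: reduce F->id. Stack=[E - F] ptr=7 lookahead=$ remaining=[$]
Step 17: reduce T->F. Stack=[E - T] ptr=7 lookahead=$ remaining=[$]
Step 18: reduce E->E - T. Stack=[E] ptr=7 lookahead=$ remaining=[$]
Step 19: accept. Stack=[E] ptr=7 lookahead=$ remaining=[$]

Answer: never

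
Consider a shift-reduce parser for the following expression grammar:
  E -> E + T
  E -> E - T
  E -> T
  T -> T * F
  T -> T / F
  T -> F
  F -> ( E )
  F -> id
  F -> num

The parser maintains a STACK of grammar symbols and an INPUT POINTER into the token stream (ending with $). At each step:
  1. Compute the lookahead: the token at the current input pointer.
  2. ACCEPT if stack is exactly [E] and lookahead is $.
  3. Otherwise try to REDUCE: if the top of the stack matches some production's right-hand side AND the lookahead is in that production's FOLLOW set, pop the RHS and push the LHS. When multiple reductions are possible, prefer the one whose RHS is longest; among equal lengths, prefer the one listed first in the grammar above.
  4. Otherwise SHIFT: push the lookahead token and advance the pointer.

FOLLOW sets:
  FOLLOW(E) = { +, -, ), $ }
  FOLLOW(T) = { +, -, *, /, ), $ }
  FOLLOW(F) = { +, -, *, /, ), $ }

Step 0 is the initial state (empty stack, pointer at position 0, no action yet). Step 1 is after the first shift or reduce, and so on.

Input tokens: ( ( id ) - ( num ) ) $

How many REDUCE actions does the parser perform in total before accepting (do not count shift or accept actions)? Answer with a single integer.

Step 1: shift (. Stack=[(] ptr=1 lookahead=( remaining=[( id ) - ( num ) ) $]
Step 2: shift (. Stack=[( (] ptr=2 lookahead=id remaining=[id ) - ( num ) ) $]
Step 3: shift id. Stack=[( ( id] ptr=3 lookahead=) remaining=[) - ( num ) ) $]
Step 4: reduce F->id. Stack=[( ( F] ptr=3 lookahead=) remaining=[) - ( num ) ) $]
Step 5: reduce T->F. Stack=[( ( T] ptr=3 lookahead=) remaining=[) - ( num ) ) $]
Step 6: reduce E->T. Stack=[( ( E] ptr=3 lookahead=) remaining=[) - ( num ) ) $]
Step 7: shift ). Stack=[( ( E )] ptr=4 lookahead=- remaining=[- ( num ) ) $]
Step 8: reduce F->( E ). Stack=[( F] ptr=4 lookahead=- remaining=[- ( num ) ) $]
Step 9: reduce T->F. Stack=[( T] ptr=4 lookahead=- remaining=[- ( num ) ) $]
Step 10: reduce E->T. Stack=[( E] ptr=4 lookahead=- remaining=[- ( num ) ) $]
Step 11: shift -. Stack=[( E -] ptr=5 lookahead=( remaining=[( num ) ) $]
Step 12: shift (. Stack=[( E - (] ptr=6 lookahead=num remaining=[num ) ) $]
Step 13: shift num. Stack=[( E - ( num] ptr=7 lookahead=) remaining=[) ) $]
Step 14: reduce F->num. Stack=[( E - ( F] ptr=7 lookahead=) remaining=[) ) $]
Step 15: reduce T->F. Stack=[( E - ( T] ptr=7 lookahead=) remaining=[) ) $]
Step 16: reduce E->T. Stack=[( E - ( E] ptr=7 lookahead=) remaining=[) ) $]
Step 17: shift ). Stack=[( E - ( E )] ptr=8 lookahead=) remaining=[) $]
Step 18: reduce F->( E ). Stack=[( E - F] ptr=8 lookahead=) remaining=[) $]
Step 19: reduce T->F. Stack=[( E - T] ptr=8 lookahead=) remaining=[) $]
Step 20: reduce E->E - T. Stack=[( E] ptr=8 lookahead=) remaining=[) $]
Step 21: shift ). Stack=[( E )] ptr=9 lookahead=$ remaining=[$]
Step 22: reduce F->( E ). Stack=[F] ptr=9 lookahead=$ remaining=[$]
Step 23: reduce T->F. Stack=[T] ptr=9 lookahead=$ remaining=[$]
Step 24: reduce E->T. Stack=[E] ptr=9 lookahead=$ remaining=[$]
Step 25: accept. Stack=[E] ptr=9 lookahead=$ remaining=[$]

Answer: 15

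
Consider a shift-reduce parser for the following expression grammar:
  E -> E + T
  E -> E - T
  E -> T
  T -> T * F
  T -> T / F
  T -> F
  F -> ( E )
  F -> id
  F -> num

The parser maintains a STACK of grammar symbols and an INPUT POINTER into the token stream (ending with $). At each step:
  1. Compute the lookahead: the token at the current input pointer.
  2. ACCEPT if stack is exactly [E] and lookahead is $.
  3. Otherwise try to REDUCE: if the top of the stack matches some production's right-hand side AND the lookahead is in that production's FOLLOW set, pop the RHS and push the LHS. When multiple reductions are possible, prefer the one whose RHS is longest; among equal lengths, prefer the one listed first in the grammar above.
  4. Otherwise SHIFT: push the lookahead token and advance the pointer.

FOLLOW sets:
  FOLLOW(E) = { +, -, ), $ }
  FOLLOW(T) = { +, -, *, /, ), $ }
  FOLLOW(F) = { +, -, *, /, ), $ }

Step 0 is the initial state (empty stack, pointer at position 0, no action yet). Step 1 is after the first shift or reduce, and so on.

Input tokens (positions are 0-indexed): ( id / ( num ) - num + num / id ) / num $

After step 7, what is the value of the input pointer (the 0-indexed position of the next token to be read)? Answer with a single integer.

Answer: 5

Derivation:
Step 1: shift (. Stack=[(] ptr=1 lookahead=id remaining=[id / ( num ) - num + num / id ) / num $]
Step 2: shift id. Stack=[( id] ptr=2 lookahead=/ remaining=[/ ( num ) - num + num / id ) / num $]
Step 3: reduce F->id. Stack=[( F] ptr=2 lookahead=/ remaining=[/ ( num ) - num + num / id ) / num $]
Step 4: reduce T->F. Stack=[( T] ptr=2 lookahead=/ remaining=[/ ( num ) - num + num / id ) / num $]
Step 5: shift /. Stack=[( T /] ptr=3 lookahead=( remaining=[( num ) - num + num / id ) / num $]
Step 6: shift (. Stack=[( T / (] ptr=4 lookahead=num remaining=[num ) - num + num / id ) / num $]
Step 7: shift num. Stack=[( T / ( num] ptr=5 lookahead=) remaining=[) - num + num / id ) / num $]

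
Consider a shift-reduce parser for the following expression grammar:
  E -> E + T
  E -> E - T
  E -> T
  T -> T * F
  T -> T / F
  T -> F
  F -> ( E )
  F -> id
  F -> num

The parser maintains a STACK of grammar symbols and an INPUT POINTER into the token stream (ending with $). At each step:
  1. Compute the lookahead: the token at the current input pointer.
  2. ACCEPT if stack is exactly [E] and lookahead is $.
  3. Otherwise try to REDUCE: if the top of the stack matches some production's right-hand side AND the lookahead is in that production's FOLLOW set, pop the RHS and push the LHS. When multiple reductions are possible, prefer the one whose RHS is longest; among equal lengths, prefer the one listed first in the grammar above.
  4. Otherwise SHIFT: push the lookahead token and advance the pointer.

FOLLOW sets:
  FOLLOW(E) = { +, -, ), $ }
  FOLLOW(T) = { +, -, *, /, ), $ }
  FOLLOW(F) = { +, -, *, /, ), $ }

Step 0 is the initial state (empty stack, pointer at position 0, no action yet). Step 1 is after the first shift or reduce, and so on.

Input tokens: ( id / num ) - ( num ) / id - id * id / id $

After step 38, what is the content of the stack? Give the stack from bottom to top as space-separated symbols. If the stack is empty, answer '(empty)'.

Answer: E - T / F

Derivation:
Step 1: shift (. Stack=[(] ptr=1 lookahead=id remaining=[id / num ) - ( num ) / id - id * id / id $]
Step 2: shift id. Stack=[( id] ptr=2 lookahead=/ remaining=[/ num ) - ( num ) / id - id * id / id $]
Step 3: reduce F->id. Stack=[( F] ptr=2 lookahead=/ remaining=[/ num ) - ( num ) / id - id * id / id $]
Step 4: reduce T->F. Stack=[( T] ptr=2 lookahead=/ remaining=[/ num ) - ( num ) / id - id * id / id $]
Step 5: shift /. Stack=[( T /] ptr=3 lookahead=num remaining=[num ) - ( num ) / id - id * id / id $]
Step 6: shift num. Stack=[( T / num] ptr=4 lookahead=) remaining=[) - ( num ) / id - id * id / id $]
Step 7: reduce F->num. Stack=[( T / F] ptr=4 lookahead=) remaining=[) - ( num ) / id - id * id / id $]
Step 8: reduce T->T / F. Stack=[( T] ptr=4 lookahead=) remaining=[) - ( num ) / id - id * id / id $]
Step 9: reduce E->T. Stack=[( E] ptr=4 lookahead=) remaining=[) - ( num ) / id - id * id / id $]
Step 10: shift ). Stack=[( E )] ptr=5 lookahead=- remaining=[- ( num ) / id - id * id / id $]
Step 11: reduce F->( E ). Stack=[F] ptr=5 lookahead=- remaining=[- ( num ) / id - id * id / id $]
Step 12: reduce T->F. Stack=[T] ptr=5 lookahead=- remaining=[- ( num ) / id - id * id / id $]
Step 13: reduce E->T. Stack=[E] ptr=5 lookahead=- remaining=[- ( num ) / id - id * id / id $]
Step 14: shift -. Stack=[E -] ptr=6 lookahead=( remaining=[( num ) / id - id * id / id $]
Step 15: shift (. Stack=[E - (] ptr=7 lookahead=num remaining=[num ) / id - id * id / id $]
Step 16: shift num. Stack=[E - ( num] ptr=8 lookahead=) remaining=[) / id - id * id / id $]
Step 17: reduce F->num. Stack=[E - ( F] ptr=8 lookahead=) remaining=[) / id - id * id / id $]
Step 18: reduce T->F. Stack=[E - ( T] ptr=8 lookahead=) remaining=[) / id - id * id / id $]
Step 19: reduce E->T. Stack=[E - ( E] ptr=8 lookahead=) remaining=[) / id - id * id / id $]
Step 20: shift ). Stack=[E - ( E )] ptr=9 lookahead=/ remaining=[/ id - id * id / id $]
Step 21: reduce F->( E ). Stack=[E - F] ptr=9 lookahead=/ remaining=[/ id - id * id / id $]
Step 22: reduce T->F. Stack=[E - T] ptr=9 lookahead=/ remaining=[/ id - id * id / id $]
Step 23: shift /. Stack=[E - T /] ptr=10 lookahead=id remaining=[id - id * id / id $]
Step 24: shift id. Stack=[E - T / id] ptr=11 lookahead=- remaining=[- id * id / id $]
Step 25: reduce F->id. Stack=[E - T / F] ptr=11 lookahead=- remaining=[- id * id / id $]
Step 26: reduce T->T / F. Stack=[E - T] ptr=11 lookahead=- remaining=[- id * id / id $]
Step 27: reduce E->E - T. Stack=[E] ptr=11 lookahead=- remaining=[- id * id / id $]
Step 28: shift -. Stack=[E -] ptr=12 lookahead=id remaining=[id * id / id $]
Step 29: shift id. Stack=[E - id] ptr=13 lookahead=* remaining=[* id / id $]
Step 30: reduce F->id. Stack=[E - F] ptr=13 lookahead=* remaining=[* id / id $]
Step 31: reduce T->F. Stack=[E - T] ptr=13 lookahead=* remaining=[* id / id $]
Step 32: shift *. Stack=[E - T *] ptr=14 lookahead=id remaining=[id / id $]
Step 33: shift id. Stack=[E - T * id] ptr=15 lookahead=/ remaining=[/ id $]
Step 34: reduce F->id. Stack=[E - T * F] ptr=15 lookahead=/ remaining=[/ id $]
Step 35: reduce T->T * F. Stack=[E - T] ptr=15 lookahead=/ remaining=[/ id $]
Step 36: shift /. Stack=[E - T /] ptr=16 lookahead=id remaining=[id $]
Step 37: shift id. Stack=[E - T / id] ptr=17 lookahead=$ remaining=[$]
Step 38: reduce F->id. Stack=[E - T / F] ptr=17 lookahead=$ remaining=[$]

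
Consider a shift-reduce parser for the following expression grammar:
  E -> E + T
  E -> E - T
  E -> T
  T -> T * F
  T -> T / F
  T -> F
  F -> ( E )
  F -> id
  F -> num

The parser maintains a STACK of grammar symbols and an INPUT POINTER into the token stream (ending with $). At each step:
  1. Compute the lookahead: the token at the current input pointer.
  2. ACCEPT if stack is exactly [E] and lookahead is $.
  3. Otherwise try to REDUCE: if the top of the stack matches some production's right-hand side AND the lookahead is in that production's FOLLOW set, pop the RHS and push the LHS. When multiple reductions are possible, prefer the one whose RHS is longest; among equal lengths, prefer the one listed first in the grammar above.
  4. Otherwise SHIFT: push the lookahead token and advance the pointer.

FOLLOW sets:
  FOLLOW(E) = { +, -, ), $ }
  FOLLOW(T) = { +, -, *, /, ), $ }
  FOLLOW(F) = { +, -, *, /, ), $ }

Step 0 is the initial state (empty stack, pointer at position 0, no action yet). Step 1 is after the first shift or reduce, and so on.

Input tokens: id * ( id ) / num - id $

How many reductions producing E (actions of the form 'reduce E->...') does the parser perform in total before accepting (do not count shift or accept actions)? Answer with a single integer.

Step 1: shift id. Stack=[id] ptr=1 lookahead=* remaining=[* ( id ) / num - id $]
Step 2: reduce F->id. Stack=[F] ptr=1 lookahead=* remaining=[* ( id ) / num - id $]
Step 3: reduce T->F. Stack=[T] ptr=1 lookahead=* remaining=[* ( id ) / num - id $]
Step 4: shift *. Stack=[T *] ptr=2 lookahead=( remaining=[( id ) / num - id $]
Step 5: shift (. Stack=[T * (] ptr=3 lookahead=id remaining=[id ) / num - id $]
Step 6: shift id. Stack=[T * ( id] ptr=4 lookahead=) remaining=[) / num - id $]
Step 7: reduce F->id. Stack=[T * ( F] ptr=4 lookahead=) remaining=[) / num - id $]
Step 8: reduce T->F. Stack=[T * ( T] ptr=4 lookahead=) remaining=[) / num - id $]
Step 9: reduce E->T. Stack=[T * ( E] ptr=4 lookahead=) remaining=[) / num - id $]
Step 10: shift ). Stack=[T * ( E )] ptr=5 lookahead=/ remaining=[/ num - id $]
Step 11: reduce F->( E ). Stack=[T * F] ptr=5 lookahead=/ remaining=[/ num - id $]
Step 12: reduce T->T * F. Stack=[T] ptr=5 lookahead=/ remaining=[/ num - id $]
Step 13: shift /. Stack=[T /] ptr=6 lookahead=num remaining=[num - id $]
Step 14: shift num. Stack=[T / num] ptr=7 lookahead=- remaining=[- id $]
Step 15: reduce F->num. Stack=[T / F] ptr=7 lookahead=- remaining=[- id $]
Step 16: reduce T->T / F. Stack=[T] ptr=7 lookahead=- remaining=[- id $]
Step 17: reduce E->T. Stack=[E] ptr=7 lookahead=- remaining=[- id $]
Step 18: shift -. Stack=[E -] ptr=8 lookahead=id remaining=[id $]
Step 19: shift id. Stack=[E - id] ptr=9 lookahead=$ remaining=[$]
Step 20: reduce F->id. Stack=[E - F] ptr=9 lookahead=$ remaining=[$]
Step 21: reduce T->F. Stack=[E - T] ptr=9 lookahead=$ remaining=[$]
Step 22: reduce E->E - T. Stack=[E] ptr=9 lookahead=$ remaining=[$]
Step 23: accept. Stack=[E] ptr=9 lookahead=$ remaining=[$]

Answer: 3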